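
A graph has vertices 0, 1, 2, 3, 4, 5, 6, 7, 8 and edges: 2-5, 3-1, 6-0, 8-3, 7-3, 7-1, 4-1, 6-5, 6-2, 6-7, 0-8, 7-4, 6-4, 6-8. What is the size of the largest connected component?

9

Starting from 0 we can reach 0, 1, 2, 3, 4, 5, 6, 7, 8. That is one component of size 9.
The largest has 9 vertices.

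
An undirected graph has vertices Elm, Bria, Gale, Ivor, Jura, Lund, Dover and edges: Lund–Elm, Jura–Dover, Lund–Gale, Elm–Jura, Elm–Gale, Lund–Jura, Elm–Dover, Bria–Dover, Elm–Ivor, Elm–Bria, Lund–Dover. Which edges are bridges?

The edges on the cycle Lund-Elm-Gale-Lund are not bridges since each lies on that cycle.
But removing Elm–Ivor disconnects Elm from Ivor — this is a bridge.

Elm-Ivor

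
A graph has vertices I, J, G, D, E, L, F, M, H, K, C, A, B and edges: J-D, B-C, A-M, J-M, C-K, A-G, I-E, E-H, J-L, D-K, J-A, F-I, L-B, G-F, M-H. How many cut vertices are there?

Removing J increases the component count from 1 to 2, so J is a cut vertex.
By contrast removing F leaves 1 component; it is not a cut vertex. No other vertex is a cut vertex either.

1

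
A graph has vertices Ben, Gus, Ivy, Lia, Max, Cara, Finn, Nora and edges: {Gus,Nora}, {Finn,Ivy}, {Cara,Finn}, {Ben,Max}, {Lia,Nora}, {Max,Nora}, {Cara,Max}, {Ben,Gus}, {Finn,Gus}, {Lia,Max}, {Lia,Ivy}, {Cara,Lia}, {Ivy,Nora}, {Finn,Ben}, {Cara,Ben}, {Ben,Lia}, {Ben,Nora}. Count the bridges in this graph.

0

The edges on the cycle Cara-Finn-Ben-Cara are not bridges since each lies on that cycle.
Every edge lies on some cycle, so there are no bridges.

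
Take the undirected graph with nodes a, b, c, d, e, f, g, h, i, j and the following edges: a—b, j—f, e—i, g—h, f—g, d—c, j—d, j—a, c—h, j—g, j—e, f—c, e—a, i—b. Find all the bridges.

none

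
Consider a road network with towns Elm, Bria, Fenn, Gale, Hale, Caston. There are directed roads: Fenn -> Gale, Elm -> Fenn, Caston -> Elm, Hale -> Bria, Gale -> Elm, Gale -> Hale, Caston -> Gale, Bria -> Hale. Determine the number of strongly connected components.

3

{Elm, Fenn, Gale} are all mutually reachable — one SCC of size 3.
{Bria, Hale} are all mutually reachable — one SCC of size 2.
{Caston} is an SCC by itself.
That gives 3 strongly connected components.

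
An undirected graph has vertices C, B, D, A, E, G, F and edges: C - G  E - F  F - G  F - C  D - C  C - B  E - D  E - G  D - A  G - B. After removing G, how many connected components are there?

With G gone, the remaining components are: {A, B, C, D, E, F}.
That is 1 component.

1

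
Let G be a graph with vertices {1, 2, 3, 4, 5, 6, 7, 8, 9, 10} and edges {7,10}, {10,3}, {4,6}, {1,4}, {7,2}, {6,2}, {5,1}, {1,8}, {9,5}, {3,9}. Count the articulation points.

1

Removing 1 increases the component count from 1 to 2, so 1 is a cut vertex.
By contrast removing 2 leaves 1 component; it is not a cut vertex. No other vertex is a cut vertex either.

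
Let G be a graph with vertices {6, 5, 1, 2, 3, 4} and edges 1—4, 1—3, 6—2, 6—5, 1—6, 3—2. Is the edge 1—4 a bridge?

Removing 1—4 leaves no path between 1 and 4: the component count goes from 1 to 2. So it is a bridge.

Yes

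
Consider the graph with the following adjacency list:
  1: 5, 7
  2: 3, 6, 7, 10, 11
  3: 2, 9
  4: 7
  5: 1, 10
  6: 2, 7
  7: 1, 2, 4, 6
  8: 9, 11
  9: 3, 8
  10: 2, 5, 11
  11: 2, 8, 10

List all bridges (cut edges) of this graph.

4-7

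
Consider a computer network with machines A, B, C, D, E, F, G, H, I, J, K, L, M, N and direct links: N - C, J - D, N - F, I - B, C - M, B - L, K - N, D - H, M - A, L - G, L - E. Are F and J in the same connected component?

The component containing F is {A, C, F, K, M, N}, and J is not in it.

No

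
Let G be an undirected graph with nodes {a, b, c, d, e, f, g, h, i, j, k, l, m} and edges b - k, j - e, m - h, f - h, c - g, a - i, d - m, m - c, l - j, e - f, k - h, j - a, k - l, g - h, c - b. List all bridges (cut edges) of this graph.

a-i, a-j, d-m

The edges on the cycle c-b-k-l-j-e-f-h-g-c are not bridges since each lies on that cycle.
But removing i - a disconnects i from a; removing m - d disconnects m from d; removing a - j disconnects a from j — these are bridges.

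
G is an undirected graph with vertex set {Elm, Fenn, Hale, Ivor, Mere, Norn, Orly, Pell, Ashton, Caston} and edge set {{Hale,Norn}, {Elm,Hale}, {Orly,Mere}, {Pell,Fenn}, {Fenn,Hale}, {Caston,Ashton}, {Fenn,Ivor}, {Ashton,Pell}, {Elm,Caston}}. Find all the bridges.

Fenn-Ivor, Hale-Norn, Mere-Orly

The edges on the cycle Elm-Caston-Ashton-Pell-Fenn-Hale-Elm are not bridges since each lies on that cycle.
But removing Orly-Mere disconnects Orly from Mere; removing Fenn-Ivor disconnects Fenn from Ivor; removing Hale-Norn disconnects Hale from Norn — these are bridges.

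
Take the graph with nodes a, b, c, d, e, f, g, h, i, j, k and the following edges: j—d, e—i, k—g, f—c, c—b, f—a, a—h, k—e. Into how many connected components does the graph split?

3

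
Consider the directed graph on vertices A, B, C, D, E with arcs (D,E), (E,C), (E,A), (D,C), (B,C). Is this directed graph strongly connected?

There is no directed path from B to E, so the graph is not strongly connected.

No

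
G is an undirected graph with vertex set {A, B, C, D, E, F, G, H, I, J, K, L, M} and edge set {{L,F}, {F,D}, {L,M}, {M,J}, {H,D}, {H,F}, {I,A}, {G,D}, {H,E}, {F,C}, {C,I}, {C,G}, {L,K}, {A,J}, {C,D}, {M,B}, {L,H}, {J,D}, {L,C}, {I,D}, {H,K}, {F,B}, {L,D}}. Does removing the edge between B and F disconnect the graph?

No

After removing B—F, the path B-M-L-F still connects them, so the edge is not a bridge.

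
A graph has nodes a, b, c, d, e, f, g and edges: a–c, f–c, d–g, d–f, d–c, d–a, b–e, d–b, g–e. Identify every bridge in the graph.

none

The edges on the cycle d-b-e-g-d are not bridges since each lies on that cycle.
Every edge lies on some cycle, so there are no bridges.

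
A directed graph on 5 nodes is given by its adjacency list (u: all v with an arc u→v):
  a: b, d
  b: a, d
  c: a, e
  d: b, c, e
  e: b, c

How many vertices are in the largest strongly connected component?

5

{a, b, c, d, e} are all mutually reachable — one SCC of size 5.
The largest has 5 vertices.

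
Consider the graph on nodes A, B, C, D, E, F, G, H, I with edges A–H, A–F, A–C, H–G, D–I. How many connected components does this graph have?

4

E is isolated — a component by itself.
B is isolated — a component by itself.
Starting from D we can reach D, I. That is one component of size 2.
Starting from A we can reach A, C, F, G, H. That is one component of size 5.
Total: 4 components.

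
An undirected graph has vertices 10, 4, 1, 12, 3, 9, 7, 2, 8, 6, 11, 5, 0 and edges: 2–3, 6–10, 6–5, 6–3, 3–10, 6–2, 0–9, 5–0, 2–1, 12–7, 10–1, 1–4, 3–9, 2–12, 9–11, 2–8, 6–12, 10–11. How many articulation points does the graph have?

Removing 1 increases the component count from 1 to 2, so 1 is a cut vertex.
Removing 2 increases the component count from 1 to 2, so 2 is a cut vertex.
Removing 12 increases the component count from 1 to 2, so 12 is a cut vertex.
By contrast removing 5 leaves 1 component; it is not a cut vertex. No other vertex is a cut vertex either.

3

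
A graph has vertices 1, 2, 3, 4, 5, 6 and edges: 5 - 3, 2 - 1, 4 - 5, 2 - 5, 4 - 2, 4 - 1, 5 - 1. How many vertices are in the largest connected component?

5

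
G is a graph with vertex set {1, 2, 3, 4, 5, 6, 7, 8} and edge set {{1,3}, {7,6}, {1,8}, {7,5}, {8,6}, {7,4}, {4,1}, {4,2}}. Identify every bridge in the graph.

The edges on the cycle 7-4-1-8-6-7 are not bridges since each lies on that cycle.
But removing 5-7 disconnects 5 from 7; removing 4-2 disconnects 4 from 2; removing 3-1 disconnects 3 from 1 — these are bridges.

1-3, 2-4, 5-7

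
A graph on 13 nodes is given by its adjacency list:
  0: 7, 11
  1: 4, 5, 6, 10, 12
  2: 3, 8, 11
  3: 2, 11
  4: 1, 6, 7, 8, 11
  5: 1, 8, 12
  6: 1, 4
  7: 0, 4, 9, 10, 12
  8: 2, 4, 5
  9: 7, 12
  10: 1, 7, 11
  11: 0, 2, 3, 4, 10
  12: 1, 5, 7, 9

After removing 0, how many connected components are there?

With 0 gone, the remaining components are: {1, 2, 3, 4, 5, 6, 7, 8, 9, 10, 11, 12}.
That is 1 component.

1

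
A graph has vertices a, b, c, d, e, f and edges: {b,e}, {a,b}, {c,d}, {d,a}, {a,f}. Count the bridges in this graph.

removing d - a disconnects d from a; removing a - f disconnects a from f; removing b - e disconnects b from e; removing b - a disconnects b from a — these are bridges.
In total 5 edges are bridges.

5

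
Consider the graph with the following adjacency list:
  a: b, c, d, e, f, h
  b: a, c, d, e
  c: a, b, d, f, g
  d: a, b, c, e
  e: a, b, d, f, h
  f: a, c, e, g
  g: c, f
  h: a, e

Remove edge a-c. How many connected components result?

a and c are still connected via a-d-c, so the component count stays at 1.

1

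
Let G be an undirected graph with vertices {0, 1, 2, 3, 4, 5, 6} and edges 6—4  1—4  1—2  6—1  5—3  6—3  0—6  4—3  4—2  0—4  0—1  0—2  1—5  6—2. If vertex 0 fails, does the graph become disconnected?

Deleting 0 leaves 1 component (was 1) (its neighbors 1, 2, 4, 6 remain connected to each other), so 0 is not a cut vertex.

No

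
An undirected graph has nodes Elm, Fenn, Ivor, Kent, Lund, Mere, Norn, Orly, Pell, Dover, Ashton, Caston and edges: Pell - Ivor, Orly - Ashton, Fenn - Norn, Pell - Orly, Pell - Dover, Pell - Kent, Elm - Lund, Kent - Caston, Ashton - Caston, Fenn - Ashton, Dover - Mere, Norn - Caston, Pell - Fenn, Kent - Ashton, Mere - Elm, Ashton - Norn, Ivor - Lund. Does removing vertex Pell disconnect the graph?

Yes

Deleting Pell raises the number of components from 1 to 2, so Pell is a cut vertex.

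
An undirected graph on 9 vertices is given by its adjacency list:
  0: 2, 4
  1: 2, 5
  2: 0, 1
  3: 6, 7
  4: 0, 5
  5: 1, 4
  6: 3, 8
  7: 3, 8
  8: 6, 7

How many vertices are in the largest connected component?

Starting from 3 we can reach 3, 6, 7, 8. That is one component of size 4.
Starting from 0 we can reach 0, 1, 2, 4, 5. That is one component of size 5.
The largest has 5 vertices.

5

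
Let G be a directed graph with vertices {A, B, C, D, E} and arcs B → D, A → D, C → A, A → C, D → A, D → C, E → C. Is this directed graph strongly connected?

There is no directed path from D to E, so the graph is not strongly connected.

No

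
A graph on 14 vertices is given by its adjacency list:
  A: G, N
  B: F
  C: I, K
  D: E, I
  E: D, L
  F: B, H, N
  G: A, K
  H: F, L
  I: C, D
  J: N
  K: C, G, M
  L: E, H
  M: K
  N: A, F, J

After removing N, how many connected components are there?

With N gone, the remaining components are: {J}; {A, B, C, D, E, F, G, H, I, K, L, M}.
That is 2 components.

2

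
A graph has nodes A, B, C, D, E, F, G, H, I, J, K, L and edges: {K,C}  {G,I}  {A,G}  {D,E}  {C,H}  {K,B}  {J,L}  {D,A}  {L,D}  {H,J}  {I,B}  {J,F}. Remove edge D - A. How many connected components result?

D and A are still connected via D-L-J-H-C-K-B-I-G-A, so the component count stays at 1.

1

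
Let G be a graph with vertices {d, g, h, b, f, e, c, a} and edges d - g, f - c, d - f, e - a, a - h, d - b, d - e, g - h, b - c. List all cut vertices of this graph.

d

Removing d increases the component count from 1 to 2, so d is a cut vertex.
By contrast removing a leaves 1 component; it is not a cut vertex. No other vertex is a cut vertex either.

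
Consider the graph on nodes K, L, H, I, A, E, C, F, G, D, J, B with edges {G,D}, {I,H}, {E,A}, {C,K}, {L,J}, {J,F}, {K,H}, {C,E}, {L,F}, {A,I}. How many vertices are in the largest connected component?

B is isolated — a component by itself.
Starting from D we can reach D, G. That is one component of size 2.
Starting from F we can reach F, J, L. That is one component of size 3.
Starting from A we can reach A, C, E, H, I, K. That is one component of size 6.
The largest has 6 vertices.

6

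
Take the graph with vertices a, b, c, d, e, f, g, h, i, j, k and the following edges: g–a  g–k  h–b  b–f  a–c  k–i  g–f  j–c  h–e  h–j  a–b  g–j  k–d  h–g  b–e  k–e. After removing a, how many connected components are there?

With a gone, the remaining components are: {b, c, d, e, f, g, h, i, j, k}.
That is 1 component.

1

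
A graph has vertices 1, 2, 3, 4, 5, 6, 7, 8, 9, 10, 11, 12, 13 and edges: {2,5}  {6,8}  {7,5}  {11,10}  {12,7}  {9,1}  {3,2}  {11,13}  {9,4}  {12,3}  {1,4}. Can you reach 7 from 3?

From 3 we can reach 2, 3, 5, 7, 12, which includes 7.

Yes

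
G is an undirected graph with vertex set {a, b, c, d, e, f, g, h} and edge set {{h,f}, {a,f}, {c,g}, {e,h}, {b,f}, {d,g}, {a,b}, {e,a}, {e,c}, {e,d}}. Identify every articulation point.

Removing e increases the component count from 1 to 2, so e is a cut vertex.
By contrast removing c leaves 1 component; it is not a cut vertex. No other vertex is a cut vertex either.

e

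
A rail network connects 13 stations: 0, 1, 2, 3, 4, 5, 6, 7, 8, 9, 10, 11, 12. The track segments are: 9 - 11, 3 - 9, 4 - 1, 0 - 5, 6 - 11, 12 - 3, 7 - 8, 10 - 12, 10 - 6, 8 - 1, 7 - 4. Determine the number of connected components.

4

2 is isolated — a component by itself.
Starting from 0 we can reach 0, 5. That is one component of size 2.
Starting from 1 we can reach 1, 4, 7, 8. That is one component of size 4.
Starting from 3 we can reach 3, 6, 9, 10, 11, 12. That is one component of size 6.
Total: 4 components.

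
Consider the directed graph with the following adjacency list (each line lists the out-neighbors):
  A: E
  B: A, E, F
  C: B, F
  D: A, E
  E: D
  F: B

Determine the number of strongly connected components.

{A, D, E} are all mutually reachable — one SCC of size 3.
{B, F} are all mutually reachable — one SCC of size 2.
{C} is an SCC by itself.
That gives 3 strongly connected components.

3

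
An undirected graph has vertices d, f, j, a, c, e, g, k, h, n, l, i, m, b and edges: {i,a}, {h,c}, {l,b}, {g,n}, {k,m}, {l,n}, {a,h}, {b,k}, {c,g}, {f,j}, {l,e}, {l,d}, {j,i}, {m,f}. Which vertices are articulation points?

l

Removing l increases the component count from 1 to 3, so l is a cut vertex.
By contrast removing n leaves 1 component; it is not a cut vertex. No other vertex is a cut vertex either.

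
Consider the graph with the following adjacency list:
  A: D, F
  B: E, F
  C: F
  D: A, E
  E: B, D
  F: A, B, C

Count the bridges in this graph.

1

The edges on the cycle A-D-E-B-F-A are not bridges since each lies on that cycle.
But removing F-C disconnects F from C — this is a bridge.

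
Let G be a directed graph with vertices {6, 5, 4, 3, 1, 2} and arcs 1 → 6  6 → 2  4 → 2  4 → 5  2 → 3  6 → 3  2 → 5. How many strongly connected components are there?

6

{4} is an SCC by itself.
{3} is an SCC by itself.
{6} is an SCC by itself.
{5} is an SCC by itself.
{2} is an SCC by itself.
(and 1 more singleton SCC)
That gives 6 strongly connected components.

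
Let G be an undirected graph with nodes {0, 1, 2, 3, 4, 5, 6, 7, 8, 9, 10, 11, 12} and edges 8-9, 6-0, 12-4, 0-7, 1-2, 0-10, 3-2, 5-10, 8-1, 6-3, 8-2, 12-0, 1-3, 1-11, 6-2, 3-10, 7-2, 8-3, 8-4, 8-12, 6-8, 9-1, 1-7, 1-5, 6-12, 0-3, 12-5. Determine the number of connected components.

Starting from 0 we can reach 0, 1, 2, 3, 4, 5, 6, 7, 8, 9, 10, 11, 12. That is one component of size 13.
Total: 1 component.

1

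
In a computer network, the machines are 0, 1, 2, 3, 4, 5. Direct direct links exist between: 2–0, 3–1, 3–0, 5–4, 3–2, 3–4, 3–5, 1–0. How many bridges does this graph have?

The edges on the cycle 3-5-4-3 are not bridges since each lies on that cycle.
Every edge lies on some cycle, so there are no bridges.

0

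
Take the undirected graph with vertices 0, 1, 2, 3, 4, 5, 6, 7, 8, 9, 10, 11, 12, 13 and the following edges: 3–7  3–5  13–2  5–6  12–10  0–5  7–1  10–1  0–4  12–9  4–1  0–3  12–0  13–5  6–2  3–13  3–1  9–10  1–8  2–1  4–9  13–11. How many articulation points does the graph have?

2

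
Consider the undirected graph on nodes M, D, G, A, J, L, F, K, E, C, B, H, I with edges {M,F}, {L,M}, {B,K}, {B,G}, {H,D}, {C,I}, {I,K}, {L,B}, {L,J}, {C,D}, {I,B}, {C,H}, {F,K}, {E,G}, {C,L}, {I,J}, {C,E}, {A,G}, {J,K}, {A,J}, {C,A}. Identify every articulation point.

C

Removing C increases the component count from 1 to 2, so C is a cut vertex.
By contrast removing L leaves 1 component; it is not a cut vertex. No other vertex is a cut vertex either.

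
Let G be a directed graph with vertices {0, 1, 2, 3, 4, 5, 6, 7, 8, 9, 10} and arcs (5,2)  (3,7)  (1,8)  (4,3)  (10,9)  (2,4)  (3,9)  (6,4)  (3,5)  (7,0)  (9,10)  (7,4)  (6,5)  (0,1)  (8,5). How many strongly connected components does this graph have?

{0, 1, 2, 3, 4, 5, 7, 8} are all mutually reachable — one SCC of size 8.
{9, 10} are all mutually reachable — one SCC of size 2.
{6} is an SCC by itself.
That gives 3 strongly connected components.

3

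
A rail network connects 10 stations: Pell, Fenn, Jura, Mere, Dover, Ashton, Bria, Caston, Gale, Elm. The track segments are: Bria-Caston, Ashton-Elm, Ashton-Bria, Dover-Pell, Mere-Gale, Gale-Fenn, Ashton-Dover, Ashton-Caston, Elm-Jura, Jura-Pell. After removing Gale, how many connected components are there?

3

With Gale gone, the remaining components are: {Fenn}; {Mere}; {Elm, Bria, Jura, Pell, Dover, Ashton, Caston}.
That is 3 components.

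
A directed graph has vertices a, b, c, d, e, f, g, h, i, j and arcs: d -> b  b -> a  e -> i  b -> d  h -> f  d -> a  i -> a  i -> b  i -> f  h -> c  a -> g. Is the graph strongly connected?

There is no directed path from e to j, so the graph is not strongly connected.

No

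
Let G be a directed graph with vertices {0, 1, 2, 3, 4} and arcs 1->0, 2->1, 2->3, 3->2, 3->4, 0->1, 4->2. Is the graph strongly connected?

No

There is no directed path from 1 to 2, so the graph is not strongly connected.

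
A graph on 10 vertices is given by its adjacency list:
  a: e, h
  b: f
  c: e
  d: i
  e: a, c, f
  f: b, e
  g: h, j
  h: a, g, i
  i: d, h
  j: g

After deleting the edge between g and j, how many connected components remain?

2

Before removal there is 1 component.
g-j is a bridge — removing it separates g's side from j's side.
After removal: 2 components.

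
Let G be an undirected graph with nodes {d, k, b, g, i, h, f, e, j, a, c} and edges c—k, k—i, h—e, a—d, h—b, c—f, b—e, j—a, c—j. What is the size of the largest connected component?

g is isolated — a component by itself.
Starting from b we can reach b, e, h. That is one component of size 3.
Starting from a we can reach a, c, d, f, i, j, k. That is one component of size 7.
The largest has 7 vertices.

7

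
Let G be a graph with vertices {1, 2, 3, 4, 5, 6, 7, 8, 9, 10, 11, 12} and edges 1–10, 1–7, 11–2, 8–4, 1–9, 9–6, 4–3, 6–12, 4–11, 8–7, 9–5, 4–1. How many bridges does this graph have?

8

The edges on the cycle 8-4-1-7-8 are not bridges since each lies on that cycle.
But removing 4–11 disconnects 4 from 11; removing 4–3 disconnects 4 from 3; removing 11–2 disconnects 11 from 2; removing 1–9 disconnects 1 from 9 — these are bridges.
In total 8 edges are bridges.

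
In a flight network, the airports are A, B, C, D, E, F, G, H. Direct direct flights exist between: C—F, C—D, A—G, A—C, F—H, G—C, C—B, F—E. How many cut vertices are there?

2

Removing C increases the component count from 1 to 4, so C is a cut vertex.
Removing F increases the component count from 1 to 3, so F is a cut vertex.
By contrast removing G leaves 1 component; it is not a cut vertex. No other vertex is a cut vertex either.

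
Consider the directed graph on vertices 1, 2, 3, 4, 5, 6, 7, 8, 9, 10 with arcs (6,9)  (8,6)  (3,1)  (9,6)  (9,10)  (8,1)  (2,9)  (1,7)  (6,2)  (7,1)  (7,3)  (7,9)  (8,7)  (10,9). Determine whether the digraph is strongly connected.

No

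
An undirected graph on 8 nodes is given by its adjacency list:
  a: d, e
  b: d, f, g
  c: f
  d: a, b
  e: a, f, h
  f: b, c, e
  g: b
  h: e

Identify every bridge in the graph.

The edges on the cycle a-e-f-b-d-a are not bridges since each lies on that cycle.
But removing f-c disconnects f from c; removing e-h disconnects e from h; removing b-g disconnects b from g — these are bridges.

b-g, c-f, e-h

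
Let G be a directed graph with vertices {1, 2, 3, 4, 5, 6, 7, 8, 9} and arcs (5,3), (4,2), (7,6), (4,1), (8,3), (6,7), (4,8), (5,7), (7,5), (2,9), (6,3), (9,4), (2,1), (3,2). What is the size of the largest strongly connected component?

5

{2, 3, 4, 8, 9} are all mutually reachable — one SCC of size 5.
{5, 6, 7} are all mutually reachable — one SCC of size 3.
{1} is an SCC by itself.
The largest has 5 vertices.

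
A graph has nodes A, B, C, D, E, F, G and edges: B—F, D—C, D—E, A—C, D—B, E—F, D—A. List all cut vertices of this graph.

Removing D increases the component count from 2 to 3, so D is a cut vertex.
By contrast removing E leaves 2 components; it is not a cut vertex. No other vertex is a cut vertex either.

D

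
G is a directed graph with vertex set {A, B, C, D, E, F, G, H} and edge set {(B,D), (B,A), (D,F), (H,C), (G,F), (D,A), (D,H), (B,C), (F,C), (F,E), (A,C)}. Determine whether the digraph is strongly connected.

There is no directed path from H to B, so the graph is not strongly connected.

No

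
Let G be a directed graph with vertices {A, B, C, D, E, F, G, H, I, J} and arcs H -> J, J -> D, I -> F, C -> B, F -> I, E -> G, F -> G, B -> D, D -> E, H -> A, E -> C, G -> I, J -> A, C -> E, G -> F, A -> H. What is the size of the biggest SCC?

4

{B, C, D, E} are all mutually reachable — one SCC of size 4.
{F, G, I} are all mutually reachable — one SCC of size 3.
{A, H, J} are all mutually reachable — one SCC of size 3.
The largest has 4 vertices.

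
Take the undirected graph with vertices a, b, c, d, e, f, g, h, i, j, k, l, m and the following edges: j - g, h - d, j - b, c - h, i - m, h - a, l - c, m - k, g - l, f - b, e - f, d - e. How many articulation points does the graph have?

2

Removing h increases the component count from 2 to 3, so h is a cut vertex.
Removing m increases the component count from 2 to 3, so m is a cut vertex.
By contrast removing c leaves 2 components; it is not a cut vertex. No other vertex is a cut vertex either.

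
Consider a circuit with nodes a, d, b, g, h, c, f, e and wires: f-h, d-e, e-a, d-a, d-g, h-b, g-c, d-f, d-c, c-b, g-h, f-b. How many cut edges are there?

0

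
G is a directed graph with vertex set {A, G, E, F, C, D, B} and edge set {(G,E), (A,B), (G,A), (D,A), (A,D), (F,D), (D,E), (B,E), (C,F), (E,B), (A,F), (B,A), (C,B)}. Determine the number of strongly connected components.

{A, B, D, E, F} are all mutually reachable — one SCC of size 5.
{C} is an SCC by itself.
{G} is an SCC by itself.
That gives 3 strongly connected components.

3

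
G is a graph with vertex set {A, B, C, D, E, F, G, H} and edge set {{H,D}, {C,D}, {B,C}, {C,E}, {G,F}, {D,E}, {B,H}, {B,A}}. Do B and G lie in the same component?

The component containing B is {A, B, C, D, E, H}, and G is not in it.

No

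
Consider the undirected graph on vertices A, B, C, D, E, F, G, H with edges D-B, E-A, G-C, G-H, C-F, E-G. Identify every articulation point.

C, E, G

Removing C increases the component count from 2 to 3, so C is a cut vertex.
Removing E increases the component count from 2 to 3, so E is a cut vertex.
Removing G increases the component count from 2 to 4, so G is a cut vertex.
By contrast removing A leaves 2 components; it is not a cut vertex. No other vertex is a cut vertex either.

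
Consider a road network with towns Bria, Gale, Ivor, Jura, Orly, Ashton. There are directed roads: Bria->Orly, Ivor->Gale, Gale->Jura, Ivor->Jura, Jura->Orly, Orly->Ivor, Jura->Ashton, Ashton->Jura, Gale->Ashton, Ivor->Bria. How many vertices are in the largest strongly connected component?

{Bria, Gale, Ivor, Jura, Orly, Ashton} are all mutually reachable — one SCC of size 6.
The largest has 6 vertices.

6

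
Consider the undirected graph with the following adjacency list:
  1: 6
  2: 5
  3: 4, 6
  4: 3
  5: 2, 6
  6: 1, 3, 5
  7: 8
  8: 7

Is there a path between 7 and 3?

No

The component containing 7 is {7, 8}, and 3 is not in it.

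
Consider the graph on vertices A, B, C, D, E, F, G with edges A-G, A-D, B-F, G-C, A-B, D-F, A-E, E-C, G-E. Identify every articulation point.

Removing A increases the component count from 1 to 2, so A is a cut vertex.
By contrast removing E leaves 1 component; it is not a cut vertex. No other vertex is a cut vertex either.

A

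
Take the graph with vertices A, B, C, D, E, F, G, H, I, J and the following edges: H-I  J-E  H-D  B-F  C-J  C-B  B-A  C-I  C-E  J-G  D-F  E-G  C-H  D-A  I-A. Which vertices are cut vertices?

C

Removing C increases the component count from 1 to 2, so C is a cut vertex.
By contrast removing I leaves 1 component; it is not a cut vertex. No other vertex is a cut vertex either.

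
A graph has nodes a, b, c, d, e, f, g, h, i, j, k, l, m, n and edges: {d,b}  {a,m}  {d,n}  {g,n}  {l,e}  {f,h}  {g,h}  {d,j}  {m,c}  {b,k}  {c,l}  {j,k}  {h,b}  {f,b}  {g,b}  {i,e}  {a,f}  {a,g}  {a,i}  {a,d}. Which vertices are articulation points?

Removing a increases the component count from 1 to 2, so a is a cut vertex.
By contrast removing k leaves 1 component; it is not a cut vertex. No other vertex is a cut vertex either.

a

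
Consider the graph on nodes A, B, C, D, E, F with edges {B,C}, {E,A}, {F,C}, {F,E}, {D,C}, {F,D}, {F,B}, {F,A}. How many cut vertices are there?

1

Removing F increases the component count from 1 to 2, so F is a cut vertex.
By contrast removing B leaves 1 component; it is not a cut vertex. No other vertex is a cut vertex either.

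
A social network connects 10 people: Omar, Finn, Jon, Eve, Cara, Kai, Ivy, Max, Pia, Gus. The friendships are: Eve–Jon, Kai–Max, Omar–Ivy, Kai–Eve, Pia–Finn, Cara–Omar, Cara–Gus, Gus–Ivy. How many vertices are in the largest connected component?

4

Starting from Pia we can reach Pia, Finn. That is one component of size 2.
Starting from Eve we can reach Eve, Jon, Kai, Max. That is one component of size 4.
Starting from Gus we can reach Gus, Ivy, Cara, Omar. That is one component of size 4.
The largest has 4 vertices.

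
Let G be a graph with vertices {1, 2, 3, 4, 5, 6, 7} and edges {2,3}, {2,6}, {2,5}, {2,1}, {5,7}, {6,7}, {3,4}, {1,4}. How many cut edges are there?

The edges on the cycle 2-1-4-3-2 are not bridges since each lies on that cycle.
Every edge lies on some cycle, so there are no bridges.

0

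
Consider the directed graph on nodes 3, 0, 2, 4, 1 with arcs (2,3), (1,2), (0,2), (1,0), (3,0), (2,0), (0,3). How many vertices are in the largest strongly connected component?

{0, 2, 3} are all mutually reachable — one SCC of size 3.
{4} is an SCC by itself.
{1} is an SCC by itself.
The largest has 3 vertices.

3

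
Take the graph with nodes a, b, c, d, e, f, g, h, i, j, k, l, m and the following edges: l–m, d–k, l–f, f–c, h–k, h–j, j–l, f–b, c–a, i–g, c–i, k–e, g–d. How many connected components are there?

Starting from a we can reach a, b, c, d, e, f, g, h, i, j, k, l, m. That is one component of size 13.
Total: 1 component.

1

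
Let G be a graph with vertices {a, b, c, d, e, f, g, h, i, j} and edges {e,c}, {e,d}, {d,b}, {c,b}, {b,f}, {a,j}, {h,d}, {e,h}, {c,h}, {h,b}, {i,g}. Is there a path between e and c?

From e we can reach b, c, d, e, f, h, which includes c.

Yes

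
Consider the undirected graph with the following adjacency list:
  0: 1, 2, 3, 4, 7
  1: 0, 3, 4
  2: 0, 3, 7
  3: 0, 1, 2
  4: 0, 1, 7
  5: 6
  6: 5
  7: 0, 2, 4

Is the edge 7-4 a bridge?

After removing 7-4, the path 7-0-4 still connects them, so the edge is not a bridge.

No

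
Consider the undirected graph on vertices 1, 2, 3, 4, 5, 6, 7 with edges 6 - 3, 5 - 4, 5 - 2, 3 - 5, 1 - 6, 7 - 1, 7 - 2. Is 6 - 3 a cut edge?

After removing 6 - 3, the path 6-1-7-2-5-3 still connects them, so the edge is not a bridge.

No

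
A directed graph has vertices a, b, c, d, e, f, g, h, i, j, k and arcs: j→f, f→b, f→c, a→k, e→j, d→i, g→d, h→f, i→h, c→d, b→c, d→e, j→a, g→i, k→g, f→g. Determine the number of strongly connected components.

{a, b, c, d, e, f, g, h, i, j, k} are all mutually reachable — one SCC of size 11.
That gives 1 strongly connected component.

1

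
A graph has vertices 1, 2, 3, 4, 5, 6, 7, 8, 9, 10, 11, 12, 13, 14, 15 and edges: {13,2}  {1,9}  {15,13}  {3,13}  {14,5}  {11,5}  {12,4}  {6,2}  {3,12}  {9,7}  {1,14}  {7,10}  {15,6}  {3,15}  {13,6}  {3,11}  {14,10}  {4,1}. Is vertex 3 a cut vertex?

Yes

Deleting 3 raises the number of components from 2 to 3, so 3 is a cut vertex.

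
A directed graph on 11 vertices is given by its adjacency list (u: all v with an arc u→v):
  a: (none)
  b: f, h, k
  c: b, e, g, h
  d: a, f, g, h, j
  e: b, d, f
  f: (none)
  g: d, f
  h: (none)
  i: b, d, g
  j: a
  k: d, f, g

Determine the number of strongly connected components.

10

{d, g} are all mutually reachable — one SCC of size 2.
{j} is an SCC by itself.
{c} is an SCC by itself.
{k} is an SCC by itself.
{h} is an SCC by itself.
(and 5 more singleton SCCs)
That gives 10 strongly connected components.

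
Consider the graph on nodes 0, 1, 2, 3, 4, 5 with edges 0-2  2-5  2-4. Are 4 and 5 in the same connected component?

Yes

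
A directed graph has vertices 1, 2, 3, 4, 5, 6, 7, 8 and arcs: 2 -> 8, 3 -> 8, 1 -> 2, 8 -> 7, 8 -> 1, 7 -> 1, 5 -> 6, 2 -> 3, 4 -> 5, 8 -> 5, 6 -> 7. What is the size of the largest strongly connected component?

{1, 2, 3, 5, 6, 7, 8} are all mutually reachable — one SCC of size 7.
{4} is an SCC by itself.
The largest has 7 vertices.

7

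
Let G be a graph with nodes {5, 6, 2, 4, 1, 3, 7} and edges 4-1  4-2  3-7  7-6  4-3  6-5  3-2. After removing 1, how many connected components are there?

1

With 1 gone, the remaining components are: {2, 3, 4, 5, 6, 7}.
That is 1 component.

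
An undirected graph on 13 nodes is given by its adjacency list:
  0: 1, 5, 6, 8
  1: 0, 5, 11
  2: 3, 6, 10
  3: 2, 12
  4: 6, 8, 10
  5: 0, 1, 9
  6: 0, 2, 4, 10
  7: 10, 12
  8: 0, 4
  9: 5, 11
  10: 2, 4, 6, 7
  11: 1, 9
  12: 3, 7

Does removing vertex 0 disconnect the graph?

Yes

Deleting 0 raises the number of components from 1 to 2, so 0 is a cut vertex.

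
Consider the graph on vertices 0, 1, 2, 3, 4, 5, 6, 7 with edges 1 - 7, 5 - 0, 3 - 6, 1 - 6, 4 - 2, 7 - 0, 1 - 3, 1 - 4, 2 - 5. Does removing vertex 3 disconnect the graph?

No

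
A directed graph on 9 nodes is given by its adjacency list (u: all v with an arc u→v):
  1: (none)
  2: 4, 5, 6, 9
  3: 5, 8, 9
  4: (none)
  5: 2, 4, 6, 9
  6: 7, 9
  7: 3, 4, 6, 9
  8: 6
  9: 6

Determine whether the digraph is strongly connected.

No

There is no directed path from 7 to 1, so the graph is not strongly connected.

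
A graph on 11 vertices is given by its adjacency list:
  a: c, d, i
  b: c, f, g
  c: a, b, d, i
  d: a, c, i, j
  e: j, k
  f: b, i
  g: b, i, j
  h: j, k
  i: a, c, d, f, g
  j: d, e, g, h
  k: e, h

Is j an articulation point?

Deleting j raises the number of components from 1 to 2, so j is a cut vertex.

Yes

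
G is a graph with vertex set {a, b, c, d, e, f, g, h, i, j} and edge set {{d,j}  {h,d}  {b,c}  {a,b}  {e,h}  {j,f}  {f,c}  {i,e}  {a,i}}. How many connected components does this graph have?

2

g is isolated — a component by itself.
Starting from a we can reach a, b, c, d, e, f, h, i, j. That is one component of size 9.
Total: 2 components.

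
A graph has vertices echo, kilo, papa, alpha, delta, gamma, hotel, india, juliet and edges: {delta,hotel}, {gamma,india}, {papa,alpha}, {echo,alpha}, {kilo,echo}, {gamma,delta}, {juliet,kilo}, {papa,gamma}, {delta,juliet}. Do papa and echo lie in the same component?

From papa we can reach echo, kilo, papa, alpha, delta, gamma, hotel, india, juliet, which includes echo.

Yes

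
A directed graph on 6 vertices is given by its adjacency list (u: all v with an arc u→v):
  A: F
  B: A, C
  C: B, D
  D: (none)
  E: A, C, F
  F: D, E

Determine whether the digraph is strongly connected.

No

There is no directed path from D to C, so the graph is not strongly connected.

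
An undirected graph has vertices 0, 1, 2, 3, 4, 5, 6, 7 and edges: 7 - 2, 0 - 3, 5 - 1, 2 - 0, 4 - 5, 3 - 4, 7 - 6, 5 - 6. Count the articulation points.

Removing 5 increases the component count from 1 to 2, so 5 is a cut vertex.
By contrast removing 6 leaves 1 component; it is not a cut vertex. No other vertex is a cut vertex either.

1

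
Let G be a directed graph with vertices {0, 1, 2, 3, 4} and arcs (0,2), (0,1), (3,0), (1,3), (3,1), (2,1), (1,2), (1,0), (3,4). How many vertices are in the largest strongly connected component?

4

{0, 1, 2, 3} are all mutually reachable — one SCC of size 4.
{4} is an SCC by itself.
The largest has 4 vertices.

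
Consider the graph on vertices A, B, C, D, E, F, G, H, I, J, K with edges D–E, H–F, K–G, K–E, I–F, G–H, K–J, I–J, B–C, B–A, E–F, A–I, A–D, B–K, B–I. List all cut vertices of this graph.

Removing B increases the component count from 1 to 2, so B is a cut vertex.
By contrast removing K leaves 1 component; it is not a cut vertex. No other vertex is a cut vertex either.

B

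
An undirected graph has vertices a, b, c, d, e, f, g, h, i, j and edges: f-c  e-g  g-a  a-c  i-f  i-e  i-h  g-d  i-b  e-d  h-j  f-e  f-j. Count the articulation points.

1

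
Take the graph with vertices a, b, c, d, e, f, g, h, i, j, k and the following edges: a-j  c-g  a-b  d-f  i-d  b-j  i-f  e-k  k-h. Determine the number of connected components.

Starting from c we can reach c, g. That is one component of size 2.
Starting from e we can reach e, h, k. That is one component of size 3.
Starting from d we can reach d, f, i. That is one component of size 3.
Starting from a we can reach a, b, j. That is one component of size 3.
Total: 4 components.

4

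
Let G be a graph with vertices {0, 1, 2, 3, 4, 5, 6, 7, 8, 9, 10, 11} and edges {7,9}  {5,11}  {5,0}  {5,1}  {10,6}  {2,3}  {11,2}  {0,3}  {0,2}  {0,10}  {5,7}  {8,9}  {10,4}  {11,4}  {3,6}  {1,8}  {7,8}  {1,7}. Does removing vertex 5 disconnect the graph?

Yes

Deleting 5 raises the number of components from 1 to 2, so 5 is a cut vertex.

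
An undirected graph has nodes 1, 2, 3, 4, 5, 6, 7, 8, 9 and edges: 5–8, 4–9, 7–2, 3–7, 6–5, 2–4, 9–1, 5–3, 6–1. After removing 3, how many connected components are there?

1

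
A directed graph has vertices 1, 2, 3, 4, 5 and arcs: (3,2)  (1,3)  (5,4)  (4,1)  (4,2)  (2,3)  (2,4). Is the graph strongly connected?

No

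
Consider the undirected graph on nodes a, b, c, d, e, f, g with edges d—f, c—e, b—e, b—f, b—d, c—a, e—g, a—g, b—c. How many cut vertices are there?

Removing b increases the component count from 1 to 2, so b is a cut vertex.
By contrast removing f leaves 1 component; it is not a cut vertex. No other vertex is a cut vertex either.

1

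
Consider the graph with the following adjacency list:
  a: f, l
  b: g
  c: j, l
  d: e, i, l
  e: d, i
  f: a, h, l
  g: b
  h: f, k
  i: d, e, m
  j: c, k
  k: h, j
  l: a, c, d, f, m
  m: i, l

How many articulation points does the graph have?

Removing l increases the component count from 2 to 3, so l is a cut vertex.
By contrast removing k leaves 2 components; it is not a cut vertex. No other vertex is a cut vertex either.

1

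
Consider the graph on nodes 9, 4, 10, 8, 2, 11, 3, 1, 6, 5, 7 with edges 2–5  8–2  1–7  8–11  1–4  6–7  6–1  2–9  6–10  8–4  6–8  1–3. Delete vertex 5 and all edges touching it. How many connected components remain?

With 5 gone, the remaining components are: {1, 2, 3, 4, 6, 7, 8, 9, 10, 11}.
That is 1 component.

1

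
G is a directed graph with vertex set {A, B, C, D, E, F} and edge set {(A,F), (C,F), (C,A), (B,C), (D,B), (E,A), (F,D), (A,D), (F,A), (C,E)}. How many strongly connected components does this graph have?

{A, B, C, D, E, F} are all mutually reachable — one SCC of size 6.
That gives 1 strongly connected component.

1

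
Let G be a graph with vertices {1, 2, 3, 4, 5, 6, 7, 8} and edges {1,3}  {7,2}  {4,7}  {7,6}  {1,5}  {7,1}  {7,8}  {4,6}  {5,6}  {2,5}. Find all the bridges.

1-3, 7-8

The edges on the cycle 4-7-1-5-6-4 are not bridges since each lies on that cycle.
But removing 7-8 disconnects 7 from 8; removing 3-1 disconnects 3 from 1 — these are bridges.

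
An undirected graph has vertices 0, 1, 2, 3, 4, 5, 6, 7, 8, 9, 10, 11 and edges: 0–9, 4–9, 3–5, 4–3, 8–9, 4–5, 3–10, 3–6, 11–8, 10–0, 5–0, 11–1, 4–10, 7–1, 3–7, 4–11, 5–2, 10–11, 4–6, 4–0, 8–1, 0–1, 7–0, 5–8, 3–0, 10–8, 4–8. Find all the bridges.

2-5

The edges on the cycle 4-3-5-4 are not bridges since each lies on that cycle.
But removing 5–2 disconnects 5 from 2 — this is a bridge.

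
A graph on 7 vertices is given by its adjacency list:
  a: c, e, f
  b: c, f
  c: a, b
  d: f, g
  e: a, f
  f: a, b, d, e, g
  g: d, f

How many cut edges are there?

The edges on the cycle f-d-g-f are not bridges since each lies on that cycle.
Every edge lies on some cycle, so there are no bridges.

0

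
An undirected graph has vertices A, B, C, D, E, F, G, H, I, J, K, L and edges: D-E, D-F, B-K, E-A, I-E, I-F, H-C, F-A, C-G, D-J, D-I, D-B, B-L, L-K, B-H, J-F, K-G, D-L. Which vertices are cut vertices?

D

Removing D increases the component count from 1 to 2, so D is a cut vertex.
By contrast removing C leaves 1 component; it is not a cut vertex. No other vertex is a cut vertex either.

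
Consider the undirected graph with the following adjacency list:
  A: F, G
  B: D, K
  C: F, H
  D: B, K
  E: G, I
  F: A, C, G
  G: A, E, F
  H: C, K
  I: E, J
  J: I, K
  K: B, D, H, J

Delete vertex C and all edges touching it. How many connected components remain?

With C gone, the remaining components are: {A, B, D, E, F, G, H, I, J, K}.
That is 1 component.

1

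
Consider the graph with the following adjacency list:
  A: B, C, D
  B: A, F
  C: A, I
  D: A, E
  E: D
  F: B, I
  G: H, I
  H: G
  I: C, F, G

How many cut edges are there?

The edges on the cycle C-A-B-F-I-C are not bridges since each lies on that cycle.
But removing D-E disconnects D from E; removing A-D disconnects A from D; removing H-G disconnects H from G; removing I-G disconnects I from G — these are bridges.
That makes 4 bridges.

4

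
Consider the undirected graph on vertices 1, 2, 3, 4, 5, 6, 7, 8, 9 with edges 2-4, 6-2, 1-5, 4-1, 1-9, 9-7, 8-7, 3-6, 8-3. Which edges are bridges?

The edges on the cycle 8-3-6-2-4-1-9-7-8 are not bridges since each lies on that cycle.
But removing 5-1 disconnects 5 from 1 — this is a bridge.

1-5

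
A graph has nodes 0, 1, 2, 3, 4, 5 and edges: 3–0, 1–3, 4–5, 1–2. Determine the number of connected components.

Starting from 4 we can reach 4, 5. That is one component of size 2.
Starting from 0 we can reach 0, 1, 2, 3. That is one component of size 4.
Total: 2 components.

2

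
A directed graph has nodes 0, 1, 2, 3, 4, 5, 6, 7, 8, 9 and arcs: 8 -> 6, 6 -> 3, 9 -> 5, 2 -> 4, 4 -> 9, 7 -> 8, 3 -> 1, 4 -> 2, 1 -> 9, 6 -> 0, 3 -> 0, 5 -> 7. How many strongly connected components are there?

3

{1, 3, 5, 6, 7, 8, 9} are all mutually reachable — one SCC of size 7.
{2, 4} are all mutually reachable — one SCC of size 2.
{0} is an SCC by itself.
That gives 3 strongly connected components.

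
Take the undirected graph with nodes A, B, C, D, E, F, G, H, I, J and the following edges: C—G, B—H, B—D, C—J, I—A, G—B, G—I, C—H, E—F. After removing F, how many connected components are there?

With F gone, the remaining components are: {E}; {A, B, C, D, G, H, I, J}.
That is 2 components.

2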